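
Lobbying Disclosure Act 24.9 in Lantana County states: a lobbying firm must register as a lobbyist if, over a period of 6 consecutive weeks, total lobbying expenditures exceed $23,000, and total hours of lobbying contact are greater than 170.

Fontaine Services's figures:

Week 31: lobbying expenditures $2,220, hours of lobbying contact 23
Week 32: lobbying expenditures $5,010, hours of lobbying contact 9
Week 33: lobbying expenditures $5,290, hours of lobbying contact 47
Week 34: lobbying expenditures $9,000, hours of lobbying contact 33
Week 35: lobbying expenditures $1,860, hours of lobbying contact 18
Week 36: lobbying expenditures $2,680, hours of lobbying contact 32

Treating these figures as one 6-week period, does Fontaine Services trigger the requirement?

No

Total lobbying expenditures: $2,220 + $5,010 + $5,290 + $9,000 + $1,860 + $2,680 = $26,060 (> $23,000).
Total hours of lobbying contact: 23 + 9 + 47 + 33 + 18 + 32 = 162 (≤ 170).
The test is 'and': the rule requires both, and at least one is not exceeded.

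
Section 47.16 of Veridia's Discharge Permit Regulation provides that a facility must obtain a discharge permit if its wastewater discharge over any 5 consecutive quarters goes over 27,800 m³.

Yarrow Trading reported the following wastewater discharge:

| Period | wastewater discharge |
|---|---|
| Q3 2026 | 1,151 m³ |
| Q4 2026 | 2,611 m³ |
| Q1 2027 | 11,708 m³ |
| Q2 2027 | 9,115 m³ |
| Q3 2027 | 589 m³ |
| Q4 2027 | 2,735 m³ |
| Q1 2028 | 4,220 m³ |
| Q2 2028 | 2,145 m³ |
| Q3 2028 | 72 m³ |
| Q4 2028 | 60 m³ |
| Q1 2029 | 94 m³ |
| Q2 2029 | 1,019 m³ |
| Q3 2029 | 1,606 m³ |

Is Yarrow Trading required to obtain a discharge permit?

Yes

Q3 2026–Q3 2027: 1,151 m³ + 2,611 m³ + 11,708 m³ + 9,115 m³ + 589 m³ = 25,174 m³ (under)
Q4 2026–Q4 2027: 2,611 m³ + 11,708 m³ + 9,115 m³ + 589 m³ + 2,735 m³ = 26,758 m³ (under)
Q1 2027–Q1 2028: 11,708 m³ + 9,115 m³ + 589 m³ + 2,735 m³ + 4,220 m³ = 28,367 m³ (over)
Q2 2027–Q2 2028: 9,115 m³ + 589 m³ + 2,735 m³ + 4,220 m³ + 2,145 m³ = 18,804 m³ (under)
Q3 2027–Q3 2028: 589 m³ + 2,735 m³ + 4,220 m³ + 2,145 m³ + 72 m³ = 9,761 m³ (under)
Q4 2027–Q4 2028: 2,735 m³ + 4,220 m³ + 2,145 m³ + 72 m³ + 60 m³ = 9,232 m³ (under)
Q1 2028–Q1 2029: 4,220 m³ + 2,145 m³ + 72 m³ + 60 m³ + 94 m³ = 6,591 m³ (under)
Q2 2028–Q2 2029: 2,145 m³ + 72 m³ + 60 m³ + 94 m³ + 1,019 m³ = 3,390 m³ (under)
Q3 2028–Q3 2029: 72 m³ + 60 m³ + 94 m³ + 1,019 m³ + 1,606 m³ = 2,851 m³ (under)
At least one window exceeds 27,800 m³.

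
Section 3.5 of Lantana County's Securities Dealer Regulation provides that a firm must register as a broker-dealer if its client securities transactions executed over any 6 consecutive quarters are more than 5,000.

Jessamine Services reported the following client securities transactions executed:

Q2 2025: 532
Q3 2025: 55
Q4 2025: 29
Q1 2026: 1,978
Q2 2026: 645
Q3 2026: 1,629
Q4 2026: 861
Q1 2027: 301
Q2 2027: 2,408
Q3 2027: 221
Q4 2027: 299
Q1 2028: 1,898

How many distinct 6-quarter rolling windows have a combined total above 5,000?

6

Q2 2025–Q3 2026: 532 + 55 + 29 + 1,978 + 645 + 1,629 = 4,868 (under)
Q3 2025–Q4 2026: 55 + 29 + 1,978 + 645 + 1,629 + 861 = 5,197 (over)
Q4 2025–Q1 2027: 29 + 1,978 + 645 + 1,629 + 861 + 301 = 5,443 (over)
Q1 2026–Q2 2027: 1,978 + 645 + 1,629 + 861 + 301 + 2,408 = 7,822 (over)
Q2 2026–Q3 2027: 645 + 1,629 + 861 + 301 + 2,408 + 221 = 6,065 (over)
Q3 2026–Q4 2027: 1,629 + 861 + 301 + 2,408 + 221 + 299 = 5,719 (over)
Q4 2026–Q1 2028: 861 + 301 + 2,408 + 221 + 299 + 1,898 = 5,988 (over)
6 windows exceed the threshold.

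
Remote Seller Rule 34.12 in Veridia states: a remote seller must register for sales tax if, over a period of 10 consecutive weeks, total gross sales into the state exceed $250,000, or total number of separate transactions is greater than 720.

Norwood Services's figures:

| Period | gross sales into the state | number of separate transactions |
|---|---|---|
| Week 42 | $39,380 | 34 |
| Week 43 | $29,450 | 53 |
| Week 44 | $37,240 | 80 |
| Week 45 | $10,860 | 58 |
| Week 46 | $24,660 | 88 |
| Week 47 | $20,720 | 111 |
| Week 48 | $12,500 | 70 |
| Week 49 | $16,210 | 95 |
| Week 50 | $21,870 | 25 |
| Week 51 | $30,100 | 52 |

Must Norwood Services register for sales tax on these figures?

Total gross sales into the state: $39,380 + $29,450 + $37,240 + $10,860 + $24,660 + $20,720 + $12,500 + $16,210 + $21,870 + $30,100 = $242,990 (≤ $250,000).
Total number of separate transactions: 34 + 53 + 80 + 58 + 88 + 111 + 70 + 95 + 25 + 52 = 666 (≤ 720).
The test is 'or': neither threshold is exceeded.

No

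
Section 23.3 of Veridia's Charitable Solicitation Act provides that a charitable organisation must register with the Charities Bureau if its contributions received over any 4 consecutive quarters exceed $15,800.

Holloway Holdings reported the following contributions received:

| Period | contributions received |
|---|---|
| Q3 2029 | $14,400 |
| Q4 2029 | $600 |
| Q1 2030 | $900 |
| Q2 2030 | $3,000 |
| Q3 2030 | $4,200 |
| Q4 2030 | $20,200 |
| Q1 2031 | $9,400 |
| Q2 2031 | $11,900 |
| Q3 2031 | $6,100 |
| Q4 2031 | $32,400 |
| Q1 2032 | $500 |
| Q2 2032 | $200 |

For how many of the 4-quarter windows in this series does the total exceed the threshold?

8

Q3 2029–Q2 2030: $14,400 + $600 + $900 + $3,000 = $18,900 (over)
Q4 2029–Q3 2030: $600 + $900 + $3,000 + $4,200 = $8,700 (under)
Q1 2030–Q4 2030: $900 + $3,000 + $4,200 + $20,200 = $28,300 (over)
Q2 2030–Q1 2031: $3,000 + $4,200 + $20,200 + $9,400 = $36,800 (over)
Q3 2030–Q2 2031: $4,200 + $20,200 + $9,400 + $11,900 = $45,700 (over)
Q4 2030–Q3 2031: $20,200 + $9,400 + $11,900 + $6,100 = $47,600 (over)
Q1 2031–Q4 2031: $9,400 + $11,900 + $6,100 + $32,400 = $59,800 (over)
Q2 2031–Q1 2032: $11,900 + $6,100 + $32,400 + $500 = $50,900 (over)
Q3 2031–Q2 2032: $6,100 + $32,400 + $500 + $200 = $39,200 (over)
8 windows exceed the threshold.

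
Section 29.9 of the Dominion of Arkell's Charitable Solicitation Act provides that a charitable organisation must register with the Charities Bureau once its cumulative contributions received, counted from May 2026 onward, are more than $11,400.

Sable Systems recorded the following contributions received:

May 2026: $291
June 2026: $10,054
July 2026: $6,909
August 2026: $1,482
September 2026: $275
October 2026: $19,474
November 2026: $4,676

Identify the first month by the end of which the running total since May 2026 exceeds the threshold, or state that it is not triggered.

July 2026

Through May 2026: $291
Through June 2026: $10,345
Through July 2026: $17,254 ← exceeds threshold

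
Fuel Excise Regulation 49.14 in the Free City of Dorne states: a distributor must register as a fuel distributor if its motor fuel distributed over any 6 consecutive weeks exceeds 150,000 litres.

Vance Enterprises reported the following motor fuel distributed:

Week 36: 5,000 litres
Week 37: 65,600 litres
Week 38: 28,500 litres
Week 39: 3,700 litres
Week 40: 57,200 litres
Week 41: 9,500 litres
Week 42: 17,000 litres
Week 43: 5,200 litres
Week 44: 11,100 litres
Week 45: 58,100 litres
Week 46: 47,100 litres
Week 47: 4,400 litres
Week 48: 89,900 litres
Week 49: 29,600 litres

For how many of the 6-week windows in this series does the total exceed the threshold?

5

Week 36–Week 41: 5,000 litres + 65,600 litres + 28,500 litres + 3,700 litres + 57,200 litres + 9,500 litres = 169,500 litres (over)
Week 37–Week 42: 65,600 litres + 28,500 litres + 3,700 litres + 57,200 litres + 9,500 litres + 17,000 litres = 181,500 litres (over)
Week 38–Week 43: 28,500 litres + 3,700 litres + 57,200 litres + 9,500 litres + 17,000 litres + 5,200 litres = 121,100 litres (under)
Week 39–Week 44: 3,700 litres + 57,200 litres + 9,500 litres + 17,000 litres + 5,200 litres + 11,100 litres = 103,700 litres (under)
Week 40–Week 45: 57,200 litres + 9,500 litres + 17,000 litres + 5,200 litres + 11,100 litres + 58,100 litres = 158,100 litres (over)
Week 41–Week 46: 9,500 litres + 17,000 litres + 5,200 litres + 11,100 litres + 58,100 litres + 47,100 litres = 148,000 litres (under)
Week 42–Week 47: 17,000 litres + 5,200 litres + 11,100 litres + 58,100 litres + 47,100 litres + 4,400 litres = 142,900 litres (under)
Week 43–Week 48: 5,200 litres + 11,100 litres + 58,100 litres + 47,100 litres + 4,400 litres + 89,900 litres = 215,800 litres (over)
Week 44–Week 49: 11,100 litres + 58,100 litres + 47,100 litres + 4,400 litres + 89,900 litres + 29,600 litres = 240,200 litres (over)
5 windows exceed the threshold.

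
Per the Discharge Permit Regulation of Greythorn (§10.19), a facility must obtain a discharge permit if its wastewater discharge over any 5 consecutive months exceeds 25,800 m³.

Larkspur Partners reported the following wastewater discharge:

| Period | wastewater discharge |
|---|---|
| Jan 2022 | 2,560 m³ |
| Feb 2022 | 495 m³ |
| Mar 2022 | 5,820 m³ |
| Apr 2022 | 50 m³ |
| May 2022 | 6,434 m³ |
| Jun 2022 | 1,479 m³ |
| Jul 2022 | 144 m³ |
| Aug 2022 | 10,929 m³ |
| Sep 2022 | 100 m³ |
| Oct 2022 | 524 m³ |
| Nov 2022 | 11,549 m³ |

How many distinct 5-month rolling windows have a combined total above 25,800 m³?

0

Jan 2022–May 2022: 2,560 m³ + 495 m³ + 5,820 m³ + 50 m³ + 6,434 m³ = 15,359 m³ (under)
Feb 2022–Jun 2022: 495 m³ + 5,820 m³ + 50 m³ + 6,434 m³ + 1,479 m³ = 14,278 m³ (under)
Mar 2022–Jul 2022: 5,820 m³ + 50 m³ + 6,434 m³ + 1,479 m³ + 144 m³ = 13,927 m³ (under)
Apr 2022–Aug 2022: 50 m³ + 6,434 m³ + 1,479 m³ + 144 m³ + 10,929 m³ = 19,036 m³ (under)
May 2022–Sep 2022: 6,434 m³ + 1,479 m³ + 144 m³ + 10,929 m³ + 100 m³ = 19,086 m³ (under)
Jun 2022–Oct 2022: 1,479 m³ + 144 m³ + 10,929 m³ + 100 m³ + 524 m³ = 13,176 m³ (under)
Jul 2022–Nov 2022: 144 m³ + 10,929 m³ + 100 m³ + 524 m³ + 11,549 m³ = 23,246 m³ (under)
0 windows exceed the threshold.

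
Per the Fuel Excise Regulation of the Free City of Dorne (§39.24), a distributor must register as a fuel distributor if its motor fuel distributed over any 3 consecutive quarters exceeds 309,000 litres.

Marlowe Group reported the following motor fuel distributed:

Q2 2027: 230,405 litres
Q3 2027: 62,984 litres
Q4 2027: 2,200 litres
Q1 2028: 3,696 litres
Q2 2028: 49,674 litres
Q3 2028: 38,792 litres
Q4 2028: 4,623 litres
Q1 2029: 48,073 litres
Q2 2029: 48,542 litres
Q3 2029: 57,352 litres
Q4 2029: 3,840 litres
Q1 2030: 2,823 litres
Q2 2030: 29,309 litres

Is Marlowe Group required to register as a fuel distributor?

Q2 2027–Q4 2027: 230,405 litres + 62,984 litres + 2,200 litres = 295,589 litres (under)
Q3 2027–Q1 2028: 62,984 litres + 2,200 litres + 3,696 litres = 68,880 litres (under)
Q4 2027–Q2 2028: 2,200 litres + 3,696 litres + 49,674 litres = 55,570 litres (under)
Q1 2028–Q3 2028: 3,696 litres + 49,674 litres + 38,792 litres = 92,162 litres (under)
Q2 2028–Q4 2028: 49,674 litres + 38,792 litres + 4,623 litres = 93,089 litres (under)
Q3 2028–Q1 2029: 38,792 litres + 4,623 litres + 48,073 litres = 91,488 litres (under)
Q4 2028–Q2 2029: 4,623 litres + 48,073 litres + 48,542 litres = 101,238 litres (under)
Q1 2029–Q3 2029: 48,073 litres + 48,542 litres + 57,352 litres = 153,967 litres (under)
Q2 2029–Q4 2029: 48,542 litres + 57,352 litres + 3,840 litres = 109,734 litres (under)
Q3 2029–Q1 2030: 57,352 litres + 3,840 litres + 2,823 litres = 64,015 litres (under)
Q4 2029–Q2 2030: 3,840 litres + 2,823 litres + 29,309 litres = 35,972 litres (under)
No window exceeds 309,000 litres.

No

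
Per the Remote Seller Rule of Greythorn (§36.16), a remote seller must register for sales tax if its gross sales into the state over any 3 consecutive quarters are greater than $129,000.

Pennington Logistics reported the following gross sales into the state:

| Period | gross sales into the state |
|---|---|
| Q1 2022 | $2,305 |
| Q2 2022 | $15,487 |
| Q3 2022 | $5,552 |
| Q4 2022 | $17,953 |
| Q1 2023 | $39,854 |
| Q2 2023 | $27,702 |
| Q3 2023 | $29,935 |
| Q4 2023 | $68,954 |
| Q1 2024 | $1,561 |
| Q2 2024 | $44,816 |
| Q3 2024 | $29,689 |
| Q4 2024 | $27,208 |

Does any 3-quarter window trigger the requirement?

Q1 2022–Q3 2022: $2,305 + $15,487 + $5,552 = $23,344 (under)
Q2 2022–Q4 2022: $15,487 + $5,552 + $17,953 = $38,992 (under)
Q3 2022–Q1 2023: $5,552 + $17,953 + $39,854 = $63,359 (under)
Q4 2022–Q2 2023: $17,953 + $39,854 + $27,702 = $85,509 (under)
Q1 2023–Q3 2023: $39,854 + $27,702 + $29,935 = $97,491 (under)
Q2 2023–Q4 2023: $27,702 + $29,935 + $68,954 = $126,591 (under)
Q3 2023–Q1 2024: $29,935 + $68,954 + $1,561 = $100,450 (under)
Q4 2023–Q2 2024: $68,954 + $1,561 + $44,816 = $115,331 (under)
Q1 2024–Q3 2024: $1,561 + $44,816 + $29,689 = $76,066 (under)
Q2 2024–Q4 2024: $44,816 + $29,689 + $27,208 = $101,713 (under)
No window exceeds $129,000.

No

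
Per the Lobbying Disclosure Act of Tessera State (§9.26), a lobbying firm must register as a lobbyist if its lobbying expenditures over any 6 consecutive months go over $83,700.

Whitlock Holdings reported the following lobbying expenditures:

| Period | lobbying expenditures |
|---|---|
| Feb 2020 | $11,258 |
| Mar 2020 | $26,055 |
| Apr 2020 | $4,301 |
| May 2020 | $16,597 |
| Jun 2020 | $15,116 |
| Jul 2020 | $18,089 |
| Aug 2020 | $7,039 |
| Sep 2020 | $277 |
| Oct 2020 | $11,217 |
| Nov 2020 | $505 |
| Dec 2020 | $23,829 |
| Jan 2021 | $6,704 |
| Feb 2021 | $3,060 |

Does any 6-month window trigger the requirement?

Yes

Feb 2020–Jul 2020: $11,258 + $26,055 + $4,301 + $16,597 + $15,116 + $18,089 = $91,416 (over)
Mar 2020–Aug 2020: $26,055 + $4,301 + $16,597 + $15,116 + $18,089 + $7,039 = $87,197 (over)
Apr 2020–Sep 2020: $4,301 + $16,597 + $15,116 + $18,089 + $7,039 + $277 = $61,419 (under)
May 2020–Oct 2020: $16,597 + $15,116 + $18,089 + $7,039 + $277 + $11,217 = $68,335 (under)
Jun 2020–Nov 2020: $15,116 + $18,089 + $7,039 + $277 + $11,217 + $505 = $52,243 (under)
Jul 2020–Dec 2020: $18,089 + $7,039 + $277 + $11,217 + $505 + $23,829 = $60,956 (under)
Aug 2020–Jan 2021: $7,039 + $277 + $11,217 + $505 + $23,829 + $6,704 = $49,571 (under)
Sep 2020–Feb 2021: $277 + $11,217 + $505 + $23,829 + $6,704 + $3,060 = $45,592 (under)
At least one window exceeds $83,700.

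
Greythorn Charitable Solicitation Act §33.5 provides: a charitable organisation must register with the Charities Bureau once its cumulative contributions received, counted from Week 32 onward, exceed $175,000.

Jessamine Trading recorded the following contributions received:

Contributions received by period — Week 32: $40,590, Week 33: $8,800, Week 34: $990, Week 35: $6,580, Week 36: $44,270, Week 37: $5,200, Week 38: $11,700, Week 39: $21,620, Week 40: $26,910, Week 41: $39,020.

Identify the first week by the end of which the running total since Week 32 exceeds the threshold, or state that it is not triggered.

Week 41

Through Week 32: $40,590
Through Week 33: $49,390
Through Week 34: $50,380
Through Week 35: $56,960
Through Week 36: $101,230
Through Week 37: $106,430
Through Week 38: $118,130
Through Week 39: $139,750
Through Week 40: $166,660
Through Week 41: $205,680 ← exceeds threshold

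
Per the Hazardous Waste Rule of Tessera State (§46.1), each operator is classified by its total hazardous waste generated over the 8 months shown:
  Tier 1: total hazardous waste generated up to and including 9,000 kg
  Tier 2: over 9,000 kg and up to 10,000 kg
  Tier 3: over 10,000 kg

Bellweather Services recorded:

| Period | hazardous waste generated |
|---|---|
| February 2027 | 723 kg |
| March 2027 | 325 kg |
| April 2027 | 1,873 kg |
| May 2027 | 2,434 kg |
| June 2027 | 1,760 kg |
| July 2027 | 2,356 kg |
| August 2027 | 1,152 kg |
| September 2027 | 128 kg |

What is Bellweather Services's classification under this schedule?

Tier 3

Total hazardous waste generated: 723 kg + 325 kg + 1,873 kg + 2,434 kg + 1,760 kg + 2,356 kg + 1,152 kg + 128 kg = 10,751 kg.
10,751 kg > 10,000 kg, so Tier 3 applies.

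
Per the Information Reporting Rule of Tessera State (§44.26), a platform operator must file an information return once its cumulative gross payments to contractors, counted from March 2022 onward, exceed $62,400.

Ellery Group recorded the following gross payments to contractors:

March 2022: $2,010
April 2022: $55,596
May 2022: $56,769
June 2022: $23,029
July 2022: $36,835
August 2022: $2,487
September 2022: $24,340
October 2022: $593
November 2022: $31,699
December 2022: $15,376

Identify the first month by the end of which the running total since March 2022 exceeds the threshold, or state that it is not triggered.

May 2022

Through March 2022: $2,010
Through April 2022: $57,606
Through May 2022: $114,375 ← exceeds threshold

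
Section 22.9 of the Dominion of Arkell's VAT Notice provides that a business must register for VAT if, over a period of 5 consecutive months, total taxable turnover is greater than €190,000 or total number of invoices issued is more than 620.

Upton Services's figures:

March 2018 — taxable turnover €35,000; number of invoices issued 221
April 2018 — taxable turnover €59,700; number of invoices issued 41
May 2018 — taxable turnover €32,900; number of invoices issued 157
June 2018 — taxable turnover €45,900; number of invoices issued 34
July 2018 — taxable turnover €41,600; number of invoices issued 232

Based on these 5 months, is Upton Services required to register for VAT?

Total taxable turnover: €35,000 + €59,700 + €32,900 + €45,900 + €41,600 = €215,100 (> €190,000).
Total number of invoices issued: 221 + 41 + 157 + 34 + 232 = 685 (> 620).
The test is 'or': at least one threshold is exceeded.

Yes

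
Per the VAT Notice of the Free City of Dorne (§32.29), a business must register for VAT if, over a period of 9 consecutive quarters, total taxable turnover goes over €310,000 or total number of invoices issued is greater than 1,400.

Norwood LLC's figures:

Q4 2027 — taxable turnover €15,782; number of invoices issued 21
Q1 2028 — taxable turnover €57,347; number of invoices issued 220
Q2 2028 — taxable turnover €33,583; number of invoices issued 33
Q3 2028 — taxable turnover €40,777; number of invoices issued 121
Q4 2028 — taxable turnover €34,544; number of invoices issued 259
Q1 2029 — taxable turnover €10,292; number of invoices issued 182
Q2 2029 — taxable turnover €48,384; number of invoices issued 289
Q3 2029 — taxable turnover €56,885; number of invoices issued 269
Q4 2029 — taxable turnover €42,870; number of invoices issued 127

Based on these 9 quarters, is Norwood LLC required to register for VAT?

Yes

Total taxable turnover: €15,782 + €57,347 + €33,583 + €40,777 + €34,544 + €10,292 + €48,384 + €56,885 + €42,870 = €340,464 (> €310,000).
Total number of invoices issued: 21 + 220 + 33 + 121 + 259 + 182 + 289 + 269 + 127 = 1,521 (> 1,400).
The test is 'or': at least one threshold is exceeded.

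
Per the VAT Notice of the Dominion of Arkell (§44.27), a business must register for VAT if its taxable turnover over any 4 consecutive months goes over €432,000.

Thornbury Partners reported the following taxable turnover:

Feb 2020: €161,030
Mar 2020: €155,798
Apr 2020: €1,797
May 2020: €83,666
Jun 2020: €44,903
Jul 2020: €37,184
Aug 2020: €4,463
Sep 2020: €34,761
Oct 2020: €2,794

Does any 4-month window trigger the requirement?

No

Feb 2020–May 2020: €161,030 + €155,798 + €1,797 + €83,666 = €402,291 (under)
Mar 2020–Jun 2020: €155,798 + €1,797 + €83,666 + €44,903 = €286,164 (under)
Apr 2020–Jul 2020: €1,797 + €83,666 + €44,903 + €37,184 = €167,550 (under)
May 2020–Aug 2020: €83,666 + €44,903 + €37,184 + €4,463 = €170,216 (under)
Jun 2020–Sep 2020: €44,903 + €37,184 + €4,463 + €34,761 = €121,311 (under)
Jul 2020–Oct 2020: €37,184 + €4,463 + €34,761 + €2,794 = €79,202 (under)
No window exceeds €432,000.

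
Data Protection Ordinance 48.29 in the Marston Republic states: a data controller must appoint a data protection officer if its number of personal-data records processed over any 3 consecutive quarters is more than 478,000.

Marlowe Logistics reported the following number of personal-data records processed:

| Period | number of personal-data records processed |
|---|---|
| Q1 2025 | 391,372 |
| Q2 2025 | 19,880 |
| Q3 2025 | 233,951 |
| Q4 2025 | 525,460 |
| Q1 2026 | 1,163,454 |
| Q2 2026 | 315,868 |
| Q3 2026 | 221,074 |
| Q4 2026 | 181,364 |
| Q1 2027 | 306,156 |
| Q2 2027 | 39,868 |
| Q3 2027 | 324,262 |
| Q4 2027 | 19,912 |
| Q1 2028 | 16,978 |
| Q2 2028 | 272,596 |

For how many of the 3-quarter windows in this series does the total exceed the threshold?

Q1 2025–Q3 2025: 391,372 + 19,880 + 233,951 = 645,203 (over)
Q2 2025–Q4 2025: 19,880 + 233,951 + 525,460 = 779,291 (over)
Q3 2025–Q1 2026: 233,951 + 525,460 + 1,163,454 = 1,922,865 (over)
Q4 2025–Q2 2026: 525,460 + 1,163,454 + 315,868 = 2,004,782 (over)
Q1 2026–Q3 2026: 1,163,454 + 315,868 + 221,074 = 1,700,396 (over)
Q2 2026–Q4 2026: 315,868 + 221,074 + 181,364 = 718,306 (over)
Q3 2026–Q1 2027: 221,074 + 181,364 + 306,156 = 708,594 (over)
Q4 2026–Q2 2027: 181,364 + 306,156 + 39,868 = 527,388 (over)
Q1 2027–Q3 2027: 306,156 + 39,868 + 324,262 = 670,286 (over)
Q2 2027–Q4 2027: 39,868 + 324,262 + 19,912 = 384,042 (under)
Q3 2027–Q1 2028: 324,262 + 19,912 + 16,978 = 361,152 (under)
Q4 2027–Q2 2028: 19,912 + 16,978 + 272,596 = 309,486 (under)
9 windows exceed the threshold.

9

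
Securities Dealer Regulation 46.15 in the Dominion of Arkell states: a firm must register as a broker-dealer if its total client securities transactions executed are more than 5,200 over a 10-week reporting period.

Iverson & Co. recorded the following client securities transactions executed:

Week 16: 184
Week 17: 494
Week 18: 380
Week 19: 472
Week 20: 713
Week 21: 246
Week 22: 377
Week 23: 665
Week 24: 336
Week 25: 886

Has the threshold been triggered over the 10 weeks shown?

No

Total client securities transactions executed: 184 + 494 + 380 + 472 + 713 + 246 + 377 + 665 + 336 + 886 = 4,753.
4,753 ≤ 5,200, so the threshold is not exceeded.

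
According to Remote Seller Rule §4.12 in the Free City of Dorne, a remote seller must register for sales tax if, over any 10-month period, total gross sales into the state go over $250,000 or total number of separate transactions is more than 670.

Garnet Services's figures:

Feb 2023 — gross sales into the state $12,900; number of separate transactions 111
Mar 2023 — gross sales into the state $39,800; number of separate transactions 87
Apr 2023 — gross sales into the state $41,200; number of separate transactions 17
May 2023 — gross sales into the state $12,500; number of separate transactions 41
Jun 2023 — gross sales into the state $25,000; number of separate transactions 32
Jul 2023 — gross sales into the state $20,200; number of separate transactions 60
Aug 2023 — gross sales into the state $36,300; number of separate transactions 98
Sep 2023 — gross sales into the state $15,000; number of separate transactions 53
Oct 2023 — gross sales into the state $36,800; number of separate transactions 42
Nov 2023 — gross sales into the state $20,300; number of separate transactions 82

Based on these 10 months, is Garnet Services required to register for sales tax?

Total gross sales into the state: $12,900 + $39,800 + $41,200 + $12,500 + $25,000 + $20,200 + $36,300 + $15,000 + $36,800 + $20,300 = $260,000 (> $250,000).
Total number of separate transactions: 111 + 87 + 17 + 41 + 32 + 60 + 98 + 53 + 42 + 82 = 623 (≤ 670).
The test is 'or': at least one threshold is exceeded.

Yes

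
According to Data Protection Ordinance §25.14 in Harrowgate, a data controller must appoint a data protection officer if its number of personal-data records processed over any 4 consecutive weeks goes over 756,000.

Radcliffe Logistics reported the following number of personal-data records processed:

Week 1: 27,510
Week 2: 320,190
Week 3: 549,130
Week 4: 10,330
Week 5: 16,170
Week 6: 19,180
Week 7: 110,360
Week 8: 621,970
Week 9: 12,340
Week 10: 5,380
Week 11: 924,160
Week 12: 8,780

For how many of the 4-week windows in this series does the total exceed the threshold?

6

Week 1–Week 4: 27,510 + 320,190 + 549,130 + 10,330 = 907,160 (over)
Week 2–Week 5: 320,190 + 549,130 + 10,330 + 16,170 = 895,820 (over)
Week 3–Week 6: 549,130 + 10,330 + 16,170 + 19,180 = 594,810 (under)
Week 4–Week 7: 10,330 + 16,170 + 19,180 + 110,360 = 156,040 (under)
Week 5–Week 8: 16,170 + 19,180 + 110,360 + 621,970 = 767,680 (over)
Week 6–Week 9: 19,180 + 110,360 + 621,970 + 12,340 = 763,850 (over)
Week 7–Week 10: 110,360 + 621,970 + 12,340 + 5,380 = 750,050 (under)
Week 8–Week 11: 621,970 + 12,340 + 5,380 + 924,160 = 1,563,850 (over)
Week 9–Week 12: 12,340 + 5,380 + 924,160 + 8,780 = 950,660 (over)
6 windows exceed the threshold.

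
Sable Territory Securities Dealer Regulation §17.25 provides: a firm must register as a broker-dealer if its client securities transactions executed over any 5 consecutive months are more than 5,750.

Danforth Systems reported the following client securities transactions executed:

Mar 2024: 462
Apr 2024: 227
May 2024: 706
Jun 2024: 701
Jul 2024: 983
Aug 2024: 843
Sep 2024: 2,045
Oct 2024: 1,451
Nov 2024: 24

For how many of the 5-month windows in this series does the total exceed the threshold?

1

Mar 2024–Jul 2024: 462 + 227 + 706 + 701 + 983 = 3,079 (under)
Apr 2024–Aug 2024: 227 + 706 + 701 + 983 + 843 = 3,460 (under)
May 2024–Sep 2024: 706 + 701 + 983 + 843 + 2,045 = 5,278 (under)
Jun 2024–Oct 2024: 701 + 983 + 843 + 2,045 + 1,451 = 6,023 (over)
Jul 2024–Nov 2024: 983 + 843 + 2,045 + 1,451 + 24 = 5,346 (under)
1 window exceeds the threshold.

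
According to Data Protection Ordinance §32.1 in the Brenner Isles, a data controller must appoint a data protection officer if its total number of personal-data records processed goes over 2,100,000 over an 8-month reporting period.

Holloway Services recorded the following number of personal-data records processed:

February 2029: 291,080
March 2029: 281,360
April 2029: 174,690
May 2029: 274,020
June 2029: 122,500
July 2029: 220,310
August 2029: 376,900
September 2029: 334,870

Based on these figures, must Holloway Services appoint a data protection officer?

No

Total number of personal-data records processed: 291,080 + 281,360 + 174,690 + 274,020 + 122,500 + 220,310 + 376,900 + 334,870 = 2,075,730.
2,075,730 ≤ 2,100,000, so the threshold is not exceeded.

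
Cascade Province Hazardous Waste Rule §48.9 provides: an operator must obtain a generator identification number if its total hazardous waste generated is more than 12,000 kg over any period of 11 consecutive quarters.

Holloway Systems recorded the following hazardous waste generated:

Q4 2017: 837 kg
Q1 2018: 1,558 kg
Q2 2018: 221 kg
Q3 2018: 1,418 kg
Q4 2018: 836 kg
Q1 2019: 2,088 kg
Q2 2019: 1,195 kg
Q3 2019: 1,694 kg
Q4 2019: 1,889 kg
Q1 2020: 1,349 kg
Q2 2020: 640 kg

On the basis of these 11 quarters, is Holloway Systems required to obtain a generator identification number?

Total hazardous waste generated: 837 kg + 1,558 kg + 221 kg + 1,418 kg + 836 kg + 2,088 kg + 1,195 kg + 1,694 kg + 1,889 kg + 1,349 kg + 640 kg = 13,725 kg.
13,725 kg > 12,000 kg, so the threshold is exceeded.

Yes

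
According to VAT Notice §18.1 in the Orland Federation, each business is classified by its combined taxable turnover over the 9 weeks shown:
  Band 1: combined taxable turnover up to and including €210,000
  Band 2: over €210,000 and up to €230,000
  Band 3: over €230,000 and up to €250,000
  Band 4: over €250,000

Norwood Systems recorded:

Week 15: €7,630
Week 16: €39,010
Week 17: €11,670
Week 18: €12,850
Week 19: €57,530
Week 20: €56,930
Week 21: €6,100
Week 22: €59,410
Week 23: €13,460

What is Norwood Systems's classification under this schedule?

Band 4

Combined taxable turnover: €7,630 + €39,010 + €11,670 + €12,850 + €57,530 + €56,930 + €6,100 + €59,410 + €13,460 = €264,590.
€264,590 > €250,000, so Band 4 applies.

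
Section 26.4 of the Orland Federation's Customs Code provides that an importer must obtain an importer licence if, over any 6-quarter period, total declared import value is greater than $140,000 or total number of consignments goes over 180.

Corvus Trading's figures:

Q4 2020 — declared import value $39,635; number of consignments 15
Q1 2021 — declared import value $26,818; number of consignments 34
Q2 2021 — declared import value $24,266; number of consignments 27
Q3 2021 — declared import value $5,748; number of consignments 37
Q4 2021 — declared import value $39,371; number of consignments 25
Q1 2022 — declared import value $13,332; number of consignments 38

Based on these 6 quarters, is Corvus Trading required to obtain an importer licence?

Total declared import value: $39,635 + $26,818 + $24,266 + $5,748 + $39,371 + $13,332 = $149,170 (> $140,000).
Total number of consignments: 15 + 34 + 27 + 37 + 25 + 38 = 176 (≤ 180).
The test is 'or': at least one threshold is exceeded.

Yes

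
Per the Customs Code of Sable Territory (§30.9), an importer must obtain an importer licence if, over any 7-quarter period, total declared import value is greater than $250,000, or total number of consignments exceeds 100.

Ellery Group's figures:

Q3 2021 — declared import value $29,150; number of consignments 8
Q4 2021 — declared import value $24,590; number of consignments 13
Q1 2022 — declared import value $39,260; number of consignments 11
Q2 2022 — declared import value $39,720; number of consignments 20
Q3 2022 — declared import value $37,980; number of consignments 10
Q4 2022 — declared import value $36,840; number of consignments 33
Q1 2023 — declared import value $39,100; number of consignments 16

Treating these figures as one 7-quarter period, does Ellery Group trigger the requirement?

Total declared import value: $29,150 + $24,590 + $39,260 + $39,720 + $37,980 + $36,840 + $39,100 = $246,640 (≤ $250,000).
Total number of consignments: 8 + 13 + 11 + 20 + 10 + 33 + 16 = 111 (> 100).
The test is 'or': at least one threshold is exceeded.

Yes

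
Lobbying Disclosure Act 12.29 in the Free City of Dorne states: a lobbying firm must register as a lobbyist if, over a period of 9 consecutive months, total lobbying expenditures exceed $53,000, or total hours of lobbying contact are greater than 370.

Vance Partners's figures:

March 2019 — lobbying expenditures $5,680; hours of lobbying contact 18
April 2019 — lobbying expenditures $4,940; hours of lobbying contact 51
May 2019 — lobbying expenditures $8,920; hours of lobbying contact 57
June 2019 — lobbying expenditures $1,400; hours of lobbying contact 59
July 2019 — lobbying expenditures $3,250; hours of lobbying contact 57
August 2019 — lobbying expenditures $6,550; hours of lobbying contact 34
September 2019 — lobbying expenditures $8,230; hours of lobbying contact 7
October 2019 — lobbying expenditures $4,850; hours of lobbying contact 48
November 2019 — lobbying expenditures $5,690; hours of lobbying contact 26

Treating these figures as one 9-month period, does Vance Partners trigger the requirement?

No

Total lobbying expenditures: $5,680 + $4,940 + $8,920 + $1,400 + $3,250 + $6,550 + $8,230 + $4,850 + $5,690 = $49,510 (≤ $53,000).
Total hours of lobbying contact: 18 + 51 + 57 + 59 + 57 + 34 + 7 + 48 + 26 = 357 (≤ 370).
The test is 'or': neither threshold is exceeded.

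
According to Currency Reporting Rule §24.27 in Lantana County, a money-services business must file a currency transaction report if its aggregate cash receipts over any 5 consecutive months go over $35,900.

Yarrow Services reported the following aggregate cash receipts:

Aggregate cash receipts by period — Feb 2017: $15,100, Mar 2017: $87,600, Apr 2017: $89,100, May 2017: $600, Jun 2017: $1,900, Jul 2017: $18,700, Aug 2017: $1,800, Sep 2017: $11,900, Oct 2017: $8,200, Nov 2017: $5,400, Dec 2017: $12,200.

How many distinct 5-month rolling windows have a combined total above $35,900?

Feb 2017–Jun 2017: $15,100 + $87,600 + $89,100 + $600 + $1,900 = $194,300 (over)
Mar 2017–Jul 2017: $87,600 + $89,100 + $600 + $1,900 + $18,700 = $197,900 (over)
Apr 2017–Aug 2017: $89,100 + $600 + $1,900 + $18,700 + $1,800 = $112,100 (over)
May 2017–Sep 2017: $600 + $1,900 + $18,700 + $1,800 + $11,900 = $34,900 (under)
Jun 2017–Oct 2017: $1,900 + $18,700 + $1,800 + $11,900 + $8,200 = $42,500 (over)
Jul 2017–Nov 2017: $18,700 + $1,800 + $11,900 + $8,200 + $5,400 = $46,000 (over)
Aug 2017–Dec 2017: $1,800 + $11,900 + $8,200 + $5,400 + $12,200 = $39,500 (over)
6 windows exceed the threshold.

6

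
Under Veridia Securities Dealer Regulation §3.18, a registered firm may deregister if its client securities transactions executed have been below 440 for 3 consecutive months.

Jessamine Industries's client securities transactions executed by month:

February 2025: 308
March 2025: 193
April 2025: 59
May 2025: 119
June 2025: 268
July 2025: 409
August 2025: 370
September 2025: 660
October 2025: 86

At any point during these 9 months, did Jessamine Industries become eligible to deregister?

Yes

Months below 440: February 2025, March 2025, April 2025, May 2025, June 2025, July 2025, August 2025, October 2025.
Longest run of consecutive months below the threshold: 7.
7 ≥ 3, so Jessamine Industries became eligible.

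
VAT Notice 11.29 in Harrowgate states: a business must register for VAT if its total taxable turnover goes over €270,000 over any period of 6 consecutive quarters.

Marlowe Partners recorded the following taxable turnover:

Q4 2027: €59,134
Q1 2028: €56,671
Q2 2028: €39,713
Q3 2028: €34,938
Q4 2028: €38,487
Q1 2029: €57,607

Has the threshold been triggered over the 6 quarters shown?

Total taxable turnover: €59,134 + €56,671 + €39,713 + €34,938 + €38,487 + €57,607 = €286,550.
€286,550 > €270,000, so the threshold is exceeded.

Yes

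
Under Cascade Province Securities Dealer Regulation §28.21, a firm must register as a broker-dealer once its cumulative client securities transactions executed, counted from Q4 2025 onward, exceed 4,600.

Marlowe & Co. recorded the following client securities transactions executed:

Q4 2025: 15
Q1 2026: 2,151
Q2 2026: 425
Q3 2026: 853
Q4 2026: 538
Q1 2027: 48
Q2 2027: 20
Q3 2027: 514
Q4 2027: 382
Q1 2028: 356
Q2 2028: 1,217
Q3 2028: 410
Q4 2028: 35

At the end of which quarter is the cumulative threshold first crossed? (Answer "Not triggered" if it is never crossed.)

Through Q4 2025: 15
Through Q1 2026: 2,166
Through Q2 2026: 2,591
Through Q3 2026: 3,444
Through Q4 2026: 3,982
Through Q1 2027: 4,030
Through Q2 2027: 4,050
Through Q3 2027: 4,564
Through Q4 2027: 4,946 ← exceeds threshold

Q4 2027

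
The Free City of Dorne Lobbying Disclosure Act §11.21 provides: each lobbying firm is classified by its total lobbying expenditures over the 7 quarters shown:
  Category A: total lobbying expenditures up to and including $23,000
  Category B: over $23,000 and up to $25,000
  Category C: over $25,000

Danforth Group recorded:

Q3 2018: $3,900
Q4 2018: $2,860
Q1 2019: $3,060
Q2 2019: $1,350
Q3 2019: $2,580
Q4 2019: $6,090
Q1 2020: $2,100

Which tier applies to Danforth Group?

Category A

Total lobbying expenditures: $3,900 + $2,860 + $3,060 + $1,350 + $2,580 + $6,090 + $2,100 = $21,940.
$21,940 ≤ $23,000, so Category A applies.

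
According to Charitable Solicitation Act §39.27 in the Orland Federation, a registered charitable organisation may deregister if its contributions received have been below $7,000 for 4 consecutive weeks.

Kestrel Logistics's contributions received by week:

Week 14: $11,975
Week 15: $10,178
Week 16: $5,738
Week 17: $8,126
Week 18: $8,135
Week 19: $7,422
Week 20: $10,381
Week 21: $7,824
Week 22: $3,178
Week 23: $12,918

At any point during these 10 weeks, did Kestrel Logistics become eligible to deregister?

Weeks below $7,000: Week 16, Week 22.
Longest run of consecutive weeks below the threshold: 1.
1 < 4, so Kestrel Logistics never became eligible.

No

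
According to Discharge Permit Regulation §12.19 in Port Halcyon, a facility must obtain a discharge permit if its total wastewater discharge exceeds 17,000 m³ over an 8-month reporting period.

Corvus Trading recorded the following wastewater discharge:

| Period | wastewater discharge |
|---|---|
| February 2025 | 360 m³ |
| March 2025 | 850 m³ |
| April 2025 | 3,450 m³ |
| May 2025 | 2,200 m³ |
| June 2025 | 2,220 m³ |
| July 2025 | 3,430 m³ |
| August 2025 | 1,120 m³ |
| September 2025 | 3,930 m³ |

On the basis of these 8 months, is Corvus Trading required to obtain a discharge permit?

Total wastewater discharge: 360 m³ + 850 m³ + 3,450 m³ + 2,200 m³ + 2,220 m³ + 3,430 m³ + 1,120 m³ + 3,930 m³ = 17,560 m³.
17,560 m³ > 17,000 m³, so the threshold is exceeded.

Yes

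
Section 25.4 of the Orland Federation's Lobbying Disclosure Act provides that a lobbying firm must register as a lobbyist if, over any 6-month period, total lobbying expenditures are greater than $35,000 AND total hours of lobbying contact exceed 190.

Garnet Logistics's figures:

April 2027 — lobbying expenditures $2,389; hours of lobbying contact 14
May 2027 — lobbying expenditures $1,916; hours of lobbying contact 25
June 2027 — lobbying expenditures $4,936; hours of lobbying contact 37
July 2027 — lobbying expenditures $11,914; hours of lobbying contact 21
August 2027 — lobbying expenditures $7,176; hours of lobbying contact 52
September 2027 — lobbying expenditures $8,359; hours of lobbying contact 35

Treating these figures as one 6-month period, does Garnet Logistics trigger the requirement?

Total lobbying expenditures: $2,389 + $1,916 + $4,936 + $11,914 + $7,176 + $8,359 = $36,690 (> $35,000).
Total hours of lobbying contact: 14 + 25 + 37 + 21 + 52 + 35 = 184 (≤ 190).
The test is 'and': the rule requires both, and at least one is not exceeded.

No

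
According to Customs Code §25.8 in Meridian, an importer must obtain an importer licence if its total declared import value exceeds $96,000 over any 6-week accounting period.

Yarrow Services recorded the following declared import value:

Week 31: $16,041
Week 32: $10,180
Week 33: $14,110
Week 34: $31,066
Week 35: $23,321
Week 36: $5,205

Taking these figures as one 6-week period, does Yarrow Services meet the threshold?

Total declared import value: $16,041 + $10,180 + $14,110 + $31,066 + $23,321 + $5,205 = $99,923.
$99,923 > $96,000, so the threshold is exceeded.

Yes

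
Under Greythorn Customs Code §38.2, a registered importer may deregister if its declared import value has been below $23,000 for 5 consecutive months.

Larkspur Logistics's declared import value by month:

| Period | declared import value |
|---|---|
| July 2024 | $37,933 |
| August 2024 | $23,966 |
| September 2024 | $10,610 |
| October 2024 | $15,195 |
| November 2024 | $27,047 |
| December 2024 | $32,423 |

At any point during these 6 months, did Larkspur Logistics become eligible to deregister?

No

Months below $23,000: September 2024, October 2024.
Longest run of consecutive months below the threshold: 2.
2 < 5, so Larkspur Logistics never became eligible.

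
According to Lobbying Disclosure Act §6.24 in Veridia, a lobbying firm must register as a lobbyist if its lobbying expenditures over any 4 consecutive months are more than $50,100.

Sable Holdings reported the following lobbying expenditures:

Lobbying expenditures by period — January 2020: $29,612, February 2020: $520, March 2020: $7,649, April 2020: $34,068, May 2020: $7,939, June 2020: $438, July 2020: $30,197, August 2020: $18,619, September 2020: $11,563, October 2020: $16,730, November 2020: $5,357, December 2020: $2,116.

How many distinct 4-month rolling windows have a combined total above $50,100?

7

January 2020–April 2020: $29,612 + $520 + $7,649 + $34,068 = $71,849 (over)
February 2020–May 2020: $520 + $7,649 + $34,068 + $7,939 = $50,176 (over)
March 2020–June 2020: $7,649 + $34,068 + $7,939 + $438 = $50,094 (under)
April 2020–July 2020: $34,068 + $7,939 + $438 + $30,197 = $72,642 (over)
May 2020–August 2020: $7,939 + $438 + $30,197 + $18,619 = $57,193 (over)
June 2020–September 2020: $438 + $30,197 + $18,619 + $11,563 = $60,817 (over)
July 2020–October 2020: $30,197 + $18,619 + $11,563 + $16,730 = $77,109 (over)
August 2020–November 2020: $18,619 + $11,563 + $16,730 + $5,357 = $52,269 (over)
September 2020–December 2020: $11,563 + $16,730 + $5,357 + $2,116 = $35,766 (under)
7 windows exceed the threshold.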